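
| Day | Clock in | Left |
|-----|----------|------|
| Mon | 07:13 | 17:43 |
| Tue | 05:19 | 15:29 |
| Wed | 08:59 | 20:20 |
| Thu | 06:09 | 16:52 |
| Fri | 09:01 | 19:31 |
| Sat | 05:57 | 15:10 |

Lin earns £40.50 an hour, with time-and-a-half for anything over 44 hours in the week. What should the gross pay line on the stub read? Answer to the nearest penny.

Mon: 07:13–17:43 = 10 h 30 min
Tue: 05:19–15:29 = 10 h 10 min
Wed: 08:59–20:20 = 11 h 21 min
Thu: 06:09–16:52 = 10 h 43 min
Fri: 09:01–19:31 = 10 h 30 min
Sat: 05:57–15:10 = 9 h 13 min
Total worked: 62 h 27 min = 3747 min.
Regular 44 h 0 min = 2640 min at £40.50/h; overtime 18 h 27 min = 1107 min at £60.75/h.
Pay = (2640 × £40.50 + 1107 × £60.75) ÷ 60 = £2902.84.

£2902.84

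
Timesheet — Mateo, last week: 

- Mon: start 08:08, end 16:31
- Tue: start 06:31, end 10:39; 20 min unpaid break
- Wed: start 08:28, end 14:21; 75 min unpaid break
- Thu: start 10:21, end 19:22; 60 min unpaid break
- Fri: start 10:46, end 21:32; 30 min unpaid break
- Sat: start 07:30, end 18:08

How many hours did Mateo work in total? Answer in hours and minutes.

45 h 44 min

Mon: 08:08–16:31 = 8 h 23 min
Tue: 06:31–10:39 = 4 h 8 min; less 20 min break → 3 h 48 min
Wed: 08:28–14:21 = 5 h 53 min; less 75 min break → 4 h 38 min
Thu: 10:21–19:22 = 9 h 1 min; less 60 min break → 8 h 1 min
Fri: 10:46–21:32 = 10 h 46 min; less 30 min break → 10 h 16 min
Sat: 07:30–18:08 = 10 h 38 min
Total: 8 h 23 min + 3 h 48 min + 4 h 38 min + 8 h 1 min + 10 h 16 min + 10 h 38 min = 45 h 44 min.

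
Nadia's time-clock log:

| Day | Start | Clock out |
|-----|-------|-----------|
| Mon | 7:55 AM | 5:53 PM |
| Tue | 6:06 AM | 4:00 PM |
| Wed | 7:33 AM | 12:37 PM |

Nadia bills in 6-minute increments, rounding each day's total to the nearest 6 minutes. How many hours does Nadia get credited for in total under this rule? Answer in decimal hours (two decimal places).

Mon: 7:55 AM–5:53 PM = 9 h 58 min → rounds to 10 h 0 min
Tue: 6:06 AM–4:00 PM = 9 h 54 min → rounds to 9 h 54 min
Wed: 7:33 AM–12:37 PM = 5 h 4 min → rounds to 5 h 6 min
Total credited: 25 h 0 min.

25.00 hours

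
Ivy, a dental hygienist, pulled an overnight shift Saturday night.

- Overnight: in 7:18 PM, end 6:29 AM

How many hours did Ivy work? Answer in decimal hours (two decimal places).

Overnight: 7:18 PM → midnight = 4 h 42 min; midnight → 6:29 AM = 6 h 29 min; span 11 h 11 min

11.18 hours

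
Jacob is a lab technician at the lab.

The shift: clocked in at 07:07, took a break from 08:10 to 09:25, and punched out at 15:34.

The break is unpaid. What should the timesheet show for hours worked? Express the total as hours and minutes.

The shift: 07:07–15:34 = 8 h 27 min; less 75 min break → 7 h 12 min

7 h 12 min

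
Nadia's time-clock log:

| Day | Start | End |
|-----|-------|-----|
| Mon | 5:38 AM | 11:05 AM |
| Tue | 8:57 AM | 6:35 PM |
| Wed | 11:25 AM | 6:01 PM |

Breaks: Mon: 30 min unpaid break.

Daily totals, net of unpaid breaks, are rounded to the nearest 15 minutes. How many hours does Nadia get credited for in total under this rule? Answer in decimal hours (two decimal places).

Mon: 5:38 AM–11:05 AM = 5 h 27 min − 30 min = 4 h 57 min → rounds to 5 h 0 min
Tue: 8:57 AM–6:35 PM = 9 h 38 min → rounds to 9 h 45 min
Wed: 11:25 AM–6:01 PM = 6 h 36 min → rounds to 6 h 30 min
Total credited: 21 h 15 min.

21.25 hours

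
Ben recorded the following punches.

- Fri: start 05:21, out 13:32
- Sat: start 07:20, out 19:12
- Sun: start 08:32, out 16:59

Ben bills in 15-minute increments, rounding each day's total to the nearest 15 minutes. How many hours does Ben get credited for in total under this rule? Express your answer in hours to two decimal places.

Fri: 05:21–13:32 = 8 h 11 min → rounds to 8 h 15 min
Sat: 07:20–19:12 = 11 h 52 min → rounds to 11 h 45 min
Sun: 08:32–16:59 = 8 h 27 min → rounds to 8 h 30 min
Total credited: 28 h 30 min.

28.50 hours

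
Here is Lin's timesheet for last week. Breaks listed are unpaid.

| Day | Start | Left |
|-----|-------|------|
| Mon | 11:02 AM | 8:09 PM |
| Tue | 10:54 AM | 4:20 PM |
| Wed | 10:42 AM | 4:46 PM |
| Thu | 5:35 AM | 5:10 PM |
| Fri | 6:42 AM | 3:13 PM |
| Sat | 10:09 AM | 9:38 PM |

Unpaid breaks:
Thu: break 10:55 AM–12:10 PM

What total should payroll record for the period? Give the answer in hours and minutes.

50 h 57 min

Mon: 11:02 AM–8:09 PM = 9 h 7 min
Tue: 10:54 AM–4:20 PM = 5 h 26 min
Wed: 10:42 AM–4:46 PM = 6 h 4 min
Thu: 5:35 AM–5:10 PM = 11 h 35 min; less 75 min break → 10 h 20 min
Fri: 6:42 AM–3:13 PM = 8 h 31 min
Sat: 10:09 AM–9:38 PM = 11 h 29 min
Total: 9 h 7 min + 5 h 26 min + 6 h 4 min + 10 h 20 min + 8 h 31 min + 11 h 29 min = 50 h 57 min.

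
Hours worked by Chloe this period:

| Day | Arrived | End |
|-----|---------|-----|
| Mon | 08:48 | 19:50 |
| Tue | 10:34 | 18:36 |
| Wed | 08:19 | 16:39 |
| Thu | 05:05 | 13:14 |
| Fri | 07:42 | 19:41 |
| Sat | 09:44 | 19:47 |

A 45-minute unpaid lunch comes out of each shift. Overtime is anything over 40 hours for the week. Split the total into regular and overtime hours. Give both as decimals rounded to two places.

Regular 40.00 hours, overtime 13.08 hours

Mon: 08:48–19:50 = 11 h 2 min; less 45 min break → 10 h 17 min
Tue: 10:34–18:36 = 8 h 2 min; less 45 min break → 7 h 17 min
Wed: 08:19–16:39 = 8 h 20 min; less 45 min break → 7 h 35 min
Thu: 05:05–13:14 = 8 h 9 min; less 45 min break → 7 h 24 min
Fri: 07:42–19:41 = 11 h 59 min; less 45 min break → 11 h 14 min
Sat: 09:44–19:47 = 10 h 3 min; less 45 min break → 9 h 18 min
Total worked: 53 h 5 min = 53.08 h.
Threshold 40 h → overtime 13 h 5 min, regular 40 h 0 min.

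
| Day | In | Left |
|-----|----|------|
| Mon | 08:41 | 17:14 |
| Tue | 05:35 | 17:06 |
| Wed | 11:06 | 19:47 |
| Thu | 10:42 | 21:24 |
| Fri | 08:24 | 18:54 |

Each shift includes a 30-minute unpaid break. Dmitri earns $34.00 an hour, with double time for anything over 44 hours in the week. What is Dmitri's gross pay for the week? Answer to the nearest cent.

Mon: 08:41–17:14 = 8 h 33 min; less 30 min break → 8 h 3 min
Tue: 05:35–17:06 = 11 h 31 min; less 30 min break → 11 h 1 min
Wed: 11:06–19:47 = 8 h 41 min; less 30 min break → 8 h 11 min
Thu: 10:42–21:24 = 10 h 42 min; less 30 min break → 10 h 12 min
Fri: 08:24–18:54 = 10 h 30 min; less 30 min break → 10 h 0 min
Total worked: 47 h 27 min = 2847 min.
Regular 44 h 0 min = 2640 min at $34.00/h; overtime 3 h 27 min = 207 min at $68.00/h.
Pay = (2640 × $34.00 + 207 × $68.00) ÷ 60 = $1730.60.

$1730.60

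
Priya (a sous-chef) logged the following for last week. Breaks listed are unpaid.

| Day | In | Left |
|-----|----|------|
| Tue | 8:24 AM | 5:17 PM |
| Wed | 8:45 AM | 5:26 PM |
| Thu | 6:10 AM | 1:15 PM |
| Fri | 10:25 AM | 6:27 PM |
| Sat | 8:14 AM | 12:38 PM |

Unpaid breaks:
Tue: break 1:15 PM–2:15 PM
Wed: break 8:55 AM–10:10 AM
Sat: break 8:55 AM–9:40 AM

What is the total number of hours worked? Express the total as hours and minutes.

34 h 5 min

Tue: 8:24 AM–5:17 PM = 8 h 53 min; less 60 min break → 7 h 53 min
Wed: 8:45 AM–5:26 PM = 8 h 41 min; less 75 min break → 7 h 26 min
Thu: 6:10 AM–1:15 PM = 7 h 5 min
Fri: 10:25 AM–6:27 PM = 8 h 2 min
Sat: 8:14 AM–12:38 PM = 4 h 24 min; less 45 min break → 3 h 39 min
Total: 7 h 53 min + 7 h 26 min + 7 h 5 min + 8 h 2 min + 3 h 39 min = 34 h 5 min.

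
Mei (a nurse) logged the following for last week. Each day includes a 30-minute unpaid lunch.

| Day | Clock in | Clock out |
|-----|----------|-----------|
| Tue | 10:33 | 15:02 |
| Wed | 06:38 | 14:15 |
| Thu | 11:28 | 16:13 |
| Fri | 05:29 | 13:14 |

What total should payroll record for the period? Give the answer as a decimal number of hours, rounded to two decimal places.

22.60 hours

Tue: 10:33–15:02 = 4 h 29 min; less 30 min break → 3 h 59 min
Wed: 06:38–14:15 = 7 h 37 min; less 30 min break → 7 h 7 min
Thu: 11:28–16:13 = 4 h 45 min; less 30 min break → 4 h 15 min
Fri: 05:29–13:14 = 7 h 45 min; less 30 min break → 7 h 15 min
Total: 3 h 59 min + 7 h 7 min + 4 h 15 min + 7 h 15 min = 22 h 36 min.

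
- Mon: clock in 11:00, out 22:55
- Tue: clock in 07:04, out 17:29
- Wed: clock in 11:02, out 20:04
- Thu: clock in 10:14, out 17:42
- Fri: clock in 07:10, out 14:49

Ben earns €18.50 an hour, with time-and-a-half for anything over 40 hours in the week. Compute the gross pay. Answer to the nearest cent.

Mon: 11:00–22:55 = 11 h 55 min
Tue: 07:04–17:29 = 10 h 25 min
Wed: 11:02–20:04 = 9 h 2 min
Thu: 10:14–17:42 = 7 h 28 min
Fri: 07:10–14:49 = 7 h 39 min
Total worked: 46 h 29 min = 2789 min.
Regular 40 h 0 min = 2400 min at €18.50/h; overtime 6 h 29 min = 389 min at €27.75/h.
Pay = (2400 × €18.50 + 389 × €27.75) ÷ 60 = €919.91.

€919.91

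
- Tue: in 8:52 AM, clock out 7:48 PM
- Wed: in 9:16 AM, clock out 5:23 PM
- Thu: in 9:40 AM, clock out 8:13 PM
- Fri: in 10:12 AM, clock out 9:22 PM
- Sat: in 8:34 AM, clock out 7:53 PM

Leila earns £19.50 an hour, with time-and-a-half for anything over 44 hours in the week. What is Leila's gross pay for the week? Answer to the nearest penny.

Tue: 8:52 AM–7:48 PM = 10 h 56 min
Wed: 9:16 AM–5:23 PM = 8 h 7 min
Thu: 9:40 AM–8:13 PM = 10 h 33 min
Fri: 10:12 AM–9:22 PM = 11 h 10 min
Sat: 8:34 AM–7:53 PM = 11 h 19 min
Total worked: 52 h 5 min = 3125 min.
Regular 44 h 0 min = 2640 min at £19.50/h; overtime 8 h 5 min = 485 min at £29.25/h.
Pay = (2640 × £19.50 + 485 × £29.25) ÷ 60 = £1094.44.

£1094.44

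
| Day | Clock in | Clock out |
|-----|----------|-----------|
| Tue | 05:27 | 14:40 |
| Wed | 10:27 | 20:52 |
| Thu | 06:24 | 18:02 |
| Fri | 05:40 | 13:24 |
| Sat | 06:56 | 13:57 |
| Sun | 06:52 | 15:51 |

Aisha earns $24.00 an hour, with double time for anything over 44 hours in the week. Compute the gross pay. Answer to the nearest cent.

$1584.00

Tue: 05:27–14:40 = 9 h 13 min
Wed: 10:27–20:52 = 10 h 25 min
Thu: 06:24–18:02 = 11 h 38 min
Fri: 05:40–13:24 = 7 h 44 min
Sat: 06:56–13:57 = 7 h 1 min
Sun: 06:52–15:51 = 8 h 59 min
Total worked: 55 h 0 min = 3300 min.
Regular 44 h 0 min = 2640 min at $24.00/h; overtime 11 h 0 min = 660 min at $48.00/h.
Pay = (2640 × $24.00 + 660 × $48.00) ÷ 60 = $1584.00.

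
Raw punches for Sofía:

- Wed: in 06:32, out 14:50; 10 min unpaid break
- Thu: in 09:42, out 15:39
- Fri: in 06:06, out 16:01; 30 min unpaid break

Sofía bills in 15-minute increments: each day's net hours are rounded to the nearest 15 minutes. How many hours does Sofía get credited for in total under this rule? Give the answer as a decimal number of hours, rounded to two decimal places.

Wed: 06:32–14:50 = 8 h 18 min − 10 min = 8 h 8 min → rounds to 8 h 15 min
Thu: 09:42–15:39 = 5 h 57 min → rounds to 6 h 0 min
Fri: 06:06–16:01 = 9 h 55 min − 30 min = 9 h 25 min → rounds to 9 h 30 min
Total credited: 23 h 45 min.

23.75 hours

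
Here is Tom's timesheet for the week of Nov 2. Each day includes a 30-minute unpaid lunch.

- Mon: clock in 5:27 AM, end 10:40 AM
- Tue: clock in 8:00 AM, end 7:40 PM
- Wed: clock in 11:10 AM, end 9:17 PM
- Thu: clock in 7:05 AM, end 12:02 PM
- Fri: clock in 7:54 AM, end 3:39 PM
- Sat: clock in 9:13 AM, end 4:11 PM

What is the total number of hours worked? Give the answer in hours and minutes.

Mon: 5:27 AM–10:40 AM = 5 h 13 min; less 30 min break → 4 h 43 min
Tue: 8:00 AM–7:40 PM = 11 h 40 min; less 30 min break → 11 h 10 min
Wed: 11:10 AM–9:17 PM = 10 h 7 min; less 30 min break → 9 h 37 min
Thu: 7:05 AM–12:02 PM = 4 h 57 min; less 30 min break → 4 h 27 min
Fri: 7:54 AM–3:39 PM = 7 h 45 min; less 30 min break → 7 h 15 min
Sat: 9:13 AM–4:11 PM = 6 h 58 min; less 30 min break → 6 h 28 min
Total: 4 h 43 min + 11 h 10 min + 9 h 37 min + 4 h 27 min + 7 h 15 min + 6 h 28 min = 43 h 40 min.

43 h 40 min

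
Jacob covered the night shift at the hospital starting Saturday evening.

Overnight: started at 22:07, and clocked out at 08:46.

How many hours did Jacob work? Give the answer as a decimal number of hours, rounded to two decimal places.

10.65 hours

Overnight: 22:07 → midnight = 1 h 53 min; midnight → 08:46 = 8 h 46 min; span 10 h 39 min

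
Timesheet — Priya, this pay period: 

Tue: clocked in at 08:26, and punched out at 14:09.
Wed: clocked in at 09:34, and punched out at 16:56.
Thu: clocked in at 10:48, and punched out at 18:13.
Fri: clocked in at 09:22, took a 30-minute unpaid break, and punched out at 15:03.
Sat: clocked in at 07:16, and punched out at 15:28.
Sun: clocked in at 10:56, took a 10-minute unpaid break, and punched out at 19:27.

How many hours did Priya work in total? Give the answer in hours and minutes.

42 h 14 min

Tue: 08:26–14:09 = 5 h 43 min
Wed: 09:34–16:56 = 7 h 22 min
Thu: 10:48–18:13 = 7 h 25 min
Fri: 09:22–15:03 = 5 h 41 min; less 30 min break → 5 h 11 min
Sat: 07:16–15:28 = 8 h 12 min
Sun: 10:56–19:27 = 8 h 31 min; less 10 min break → 8 h 21 min
Total: 5 h 43 min + 7 h 22 min + 7 h 25 min + 5 h 11 min + 8 h 12 min + 8 h 21 min = 42 h 14 min.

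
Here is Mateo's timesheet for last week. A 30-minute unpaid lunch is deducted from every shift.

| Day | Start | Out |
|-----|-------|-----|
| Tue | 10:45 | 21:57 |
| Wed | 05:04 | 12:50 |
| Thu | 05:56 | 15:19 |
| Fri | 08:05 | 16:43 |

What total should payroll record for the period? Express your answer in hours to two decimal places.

Tue: 10:45–21:57 = 11 h 12 min; less 30 min break → 10 h 42 min
Wed: 05:04–12:50 = 7 h 46 min; less 30 min break → 7 h 16 min
Thu: 05:56–15:19 = 9 h 23 min; less 30 min break → 8 h 53 min
Fri: 08:05–16:43 = 8 h 38 min; less 30 min break → 8 h 8 min
Total: 10 h 42 min + 7 h 16 min + 8 h 53 min + 8 h 8 min = 34 h 59 min.

34.98 hours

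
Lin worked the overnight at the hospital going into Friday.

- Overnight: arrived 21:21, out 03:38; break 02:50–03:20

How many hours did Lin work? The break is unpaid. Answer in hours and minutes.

5 h 47 min

Overnight: 21:21 → midnight = 2 h 39 min; midnight → 03:38 = 3 h 38 min; span 6 h 17 min; less 30 min break → 5 h 47 min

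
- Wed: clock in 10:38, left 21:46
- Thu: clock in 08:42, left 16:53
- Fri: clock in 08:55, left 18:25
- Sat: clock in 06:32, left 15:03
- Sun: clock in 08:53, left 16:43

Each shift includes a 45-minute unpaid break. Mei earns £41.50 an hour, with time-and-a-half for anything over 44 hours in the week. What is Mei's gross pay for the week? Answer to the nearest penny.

£1718.79

Wed: 10:38–21:46 = 11 h 8 min; less 45 min break → 10 h 23 min
Thu: 08:42–16:53 = 8 h 11 min; less 45 min break → 7 h 26 min
Fri: 08:55–18:25 = 9 h 30 min; less 45 min break → 8 h 45 min
Sat: 06:32–15:03 = 8 h 31 min; less 45 min break → 7 h 46 min
Sun: 08:53–16:43 = 7 h 50 min; less 45 min break → 7 h 5 min
Total worked: 41 h 25 min = 2485 min.
Regular 41 h 25 min = 2485 min at £41.50/h; overtime 0 h 0 min = 0 min at £62.25/h.
Pay = (2485 × £41.50 + 0 × £62.25) ÷ 60 = £1718.79.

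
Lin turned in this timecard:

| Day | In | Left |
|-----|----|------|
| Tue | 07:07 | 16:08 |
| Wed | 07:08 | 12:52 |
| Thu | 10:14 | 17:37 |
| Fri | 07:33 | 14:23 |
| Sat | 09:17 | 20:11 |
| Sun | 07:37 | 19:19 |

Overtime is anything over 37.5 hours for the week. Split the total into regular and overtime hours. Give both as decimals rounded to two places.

Tue: 07:07–16:08 = 9 h 1 min
Wed: 07:08–12:52 = 5 h 44 min
Thu: 10:14–17:37 = 7 h 23 min
Fri: 07:33–14:23 = 6 h 50 min
Sat: 09:17–20:11 = 10 h 54 min
Sun: 07:37–19:19 = 11 h 42 min
Total worked: 51 h 34 min = 51.57 h.
Threshold 37.5 h → overtime 14 h 4 min, regular 37 h 30 min.

Regular 37.50 hours, overtime 14.07 hours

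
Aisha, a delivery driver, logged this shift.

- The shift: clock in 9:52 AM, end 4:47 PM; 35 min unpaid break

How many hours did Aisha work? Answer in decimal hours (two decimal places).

6.33 hours

The shift: 9:52 AM–4:47 PM = 6 h 55 min; less 35 min break → 6 h 20 min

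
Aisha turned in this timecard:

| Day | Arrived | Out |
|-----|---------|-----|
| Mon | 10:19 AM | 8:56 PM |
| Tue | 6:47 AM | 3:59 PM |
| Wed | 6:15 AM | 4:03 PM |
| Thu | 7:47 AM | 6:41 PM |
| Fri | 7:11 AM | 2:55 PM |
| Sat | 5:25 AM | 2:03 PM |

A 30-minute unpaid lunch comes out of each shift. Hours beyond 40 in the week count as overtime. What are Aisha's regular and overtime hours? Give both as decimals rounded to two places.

Regular 40.00 hours, overtime 13.88 hours

Mon: 10:19 AM–8:56 PM = 10 h 37 min; less 30 min break → 10 h 7 min
Tue: 6:47 AM–3:59 PM = 9 h 12 min; less 30 min break → 8 h 42 min
Wed: 6:15 AM–4:03 PM = 9 h 48 min; less 30 min break → 9 h 18 min
Thu: 7:47 AM–6:41 PM = 10 h 54 min; less 30 min break → 10 h 24 min
Fri: 7:11 AM–2:55 PM = 7 h 44 min; less 30 min break → 7 h 14 min
Sat: 5:25 AM–2:03 PM = 8 h 38 min; less 30 min break → 8 h 8 min
Total worked: 53 h 53 min = 53.88 h.
Threshold 40 h → overtime 13 h 53 min, regular 40 h 0 min.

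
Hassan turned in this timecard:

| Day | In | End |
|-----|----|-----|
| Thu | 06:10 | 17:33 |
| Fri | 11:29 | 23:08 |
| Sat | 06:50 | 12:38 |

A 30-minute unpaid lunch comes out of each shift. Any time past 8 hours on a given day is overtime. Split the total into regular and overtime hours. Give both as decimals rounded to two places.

Thu: 06:10–17:33 = 11 h 23 min; less 30 min break → 10 h 53 min
Fri: 11:29–23:08 = 11 h 39 min; less 30 min break → 11 h 9 min
Sat: 06:50–12:38 = 5 h 48 min; less 30 min break → 5 h 18 min
Thu reg 8 h 0 min / OT 2 h 53 min; Fri reg 8 h 0 min / OT 3 h 9 min; Sat reg 5 h 18 min / OT 0 h 0 min.
Totals: regular 21 h 18 min, overtime 6 h 2 min.

Regular 21.30 hours, overtime 6.03 hours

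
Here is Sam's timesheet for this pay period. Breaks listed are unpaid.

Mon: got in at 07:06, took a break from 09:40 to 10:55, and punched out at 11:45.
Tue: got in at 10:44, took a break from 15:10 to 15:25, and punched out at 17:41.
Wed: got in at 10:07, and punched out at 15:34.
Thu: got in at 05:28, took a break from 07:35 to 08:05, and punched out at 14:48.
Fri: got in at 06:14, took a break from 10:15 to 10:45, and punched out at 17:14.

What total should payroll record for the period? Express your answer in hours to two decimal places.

34.88 hours

Mon: 07:06–11:45 = 4 h 39 min; less 75 min break → 3 h 24 min
Tue: 10:44–17:41 = 6 h 57 min; less 15 min break → 6 h 42 min
Wed: 10:07–15:34 = 5 h 27 min
Thu: 05:28–14:48 = 9 h 20 min; less 30 min break → 8 h 50 min
Fri: 06:14–17:14 = 11 h 0 min; less 30 min break → 10 h 30 min
Total: 3 h 24 min + 6 h 42 min + 5 h 27 min + 8 h 50 min + 10 h 30 min = 34 h 53 min.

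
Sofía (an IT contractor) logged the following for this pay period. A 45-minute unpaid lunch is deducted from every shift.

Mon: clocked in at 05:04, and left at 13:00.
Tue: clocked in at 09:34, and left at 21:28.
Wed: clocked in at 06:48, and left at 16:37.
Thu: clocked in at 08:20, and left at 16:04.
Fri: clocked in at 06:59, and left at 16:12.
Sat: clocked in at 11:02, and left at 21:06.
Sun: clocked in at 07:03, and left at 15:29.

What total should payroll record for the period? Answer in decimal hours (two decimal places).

Mon: 05:04–13:00 = 7 h 56 min; less 45 min break → 7 h 11 min
Tue: 09:34–21:28 = 11 h 54 min; less 45 min break → 11 h 9 min
Wed: 06:48–16:37 = 9 h 49 min; less 45 min break → 9 h 4 min
Thu: 08:20–16:04 = 7 h 44 min; less 45 min break → 6 h 59 min
Fri: 06:59–16:12 = 9 h 13 min; less 45 min break → 8 h 28 min
Sat: 11:02–21:06 = 10 h 4 min; less 45 min break → 9 h 19 min
Sun: 07:03–15:29 = 8 h 26 min; less 45 min break → 7 h 41 min
Total: 7 h 11 min + 11 h 9 min + 9 h 4 min + 6 h 59 min + 8 h 28 min + 9 h 19 min + 7 h 41 min = 59 h 51 min.

59.85 hours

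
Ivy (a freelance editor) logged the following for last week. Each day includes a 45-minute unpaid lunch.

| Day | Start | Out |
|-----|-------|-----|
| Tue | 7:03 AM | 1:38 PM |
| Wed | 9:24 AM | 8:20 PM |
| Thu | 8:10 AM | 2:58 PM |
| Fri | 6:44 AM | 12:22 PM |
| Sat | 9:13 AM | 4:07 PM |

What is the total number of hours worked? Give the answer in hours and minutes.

33 h 6 min

Tue: 7:03 AM–1:38 PM = 6 h 35 min; less 45 min break → 5 h 50 min
Wed: 9:24 AM–8:20 PM = 10 h 56 min; less 45 min break → 10 h 11 min
Thu: 8:10 AM–2:58 PM = 6 h 48 min; less 45 min break → 6 h 3 min
Fri: 6:44 AM–12:22 PM = 5 h 38 min; less 45 min break → 4 h 53 min
Sat: 9:13 AM–4:07 PM = 6 h 54 min; less 45 min break → 6 h 9 min
Total: 5 h 50 min + 10 h 11 min + 6 h 3 min + 4 h 53 min + 6 h 9 min = 33 h 6 min.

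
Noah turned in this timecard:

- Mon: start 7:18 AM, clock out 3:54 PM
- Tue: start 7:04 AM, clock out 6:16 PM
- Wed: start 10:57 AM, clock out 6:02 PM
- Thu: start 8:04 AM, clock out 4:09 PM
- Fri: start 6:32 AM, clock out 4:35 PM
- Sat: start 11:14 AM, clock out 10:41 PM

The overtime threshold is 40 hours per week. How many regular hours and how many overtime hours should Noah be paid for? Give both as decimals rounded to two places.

Mon: 7:18 AM–3:54 PM = 8 h 36 min
Tue: 7:04 AM–6:16 PM = 11 h 12 min
Wed: 10:57 AM–6:02 PM = 7 h 5 min
Thu: 8:04 AM–4:09 PM = 8 h 5 min
Fri: 6:32 AM–4:35 PM = 10 h 3 min
Sat: 11:14 AM–10:41 PM = 11 h 27 min
Total worked: 56 h 28 min = 56.47 h.
Threshold 40 h → overtime 16 h 28 min, regular 40 h 0 min.

Regular 40.00 hours, overtime 16.47 hours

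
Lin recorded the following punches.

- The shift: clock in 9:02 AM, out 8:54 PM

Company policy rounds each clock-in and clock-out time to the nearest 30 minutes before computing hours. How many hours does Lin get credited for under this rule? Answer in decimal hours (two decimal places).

12.00 hours

The shift: in 9:02 AM→9:00 AM, out 8:54 PM→9:00 PM; 12 h 0 min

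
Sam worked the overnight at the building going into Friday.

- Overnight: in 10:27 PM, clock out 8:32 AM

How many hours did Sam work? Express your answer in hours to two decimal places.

Overnight: 10:27 PM → midnight = 1 h 33 min; midnight → 8:32 AM = 8 h 32 min; span 10 h 5 min

10.08 hours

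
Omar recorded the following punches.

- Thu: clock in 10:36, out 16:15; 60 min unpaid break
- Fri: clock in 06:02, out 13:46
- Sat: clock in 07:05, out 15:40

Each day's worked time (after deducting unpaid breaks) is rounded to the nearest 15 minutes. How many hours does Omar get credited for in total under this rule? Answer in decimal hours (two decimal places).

21.00 hours

Thu: 10:36–16:15 = 5 h 39 min − 60 min = 4 h 39 min → rounds to 4 h 45 min
Fri: 06:02–13:46 = 7 h 44 min → rounds to 7 h 45 min
Sat: 07:05–15:40 = 8 h 35 min → rounds to 8 h 30 min
Total credited: 21 h 0 min.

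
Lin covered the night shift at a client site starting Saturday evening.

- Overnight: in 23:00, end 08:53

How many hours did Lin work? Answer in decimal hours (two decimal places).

9.88 hours

Overnight: 23:00 → midnight = 1 h 0 min; midnight → 08:53 = 8 h 53 min; span 9 h 53 min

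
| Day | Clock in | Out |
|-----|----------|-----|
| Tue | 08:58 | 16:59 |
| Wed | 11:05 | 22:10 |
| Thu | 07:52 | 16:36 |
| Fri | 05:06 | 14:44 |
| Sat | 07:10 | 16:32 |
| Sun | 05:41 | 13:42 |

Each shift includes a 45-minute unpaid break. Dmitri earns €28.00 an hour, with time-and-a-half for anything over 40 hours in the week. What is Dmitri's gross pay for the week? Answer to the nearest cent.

Tue: 08:58–16:59 = 8 h 1 min; less 45 min break → 7 h 16 min
Wed: 11:05–22:10 = 11 h 5 min; less 45 min break → 10 h 20 min
Thu: 07:52–16:36 = 8 h 44 min; less 45 min break → 7 h 59 min
Fri: 05:06–14:44 = 9 h 38 min; less 45 min break → 8 h 53 min
Sat: 07:10–16:32 = 9 h 22 min; less 45 min break → 8 h 37 min
Sun: 05:41–13:42 = 8 h 1 min; less 45 min break → 7 h 16 min
Total worked: 50 h 21 min = 3021 min.
Regular 40 h 0 min = 2400 min at €28.00/h; overtime 10 h 21 min = 621 min at €42.00/h.
Pay = (2400 × €28.00 + 621 × €42.00) ÷ 60 = €1554.70.

€1554.70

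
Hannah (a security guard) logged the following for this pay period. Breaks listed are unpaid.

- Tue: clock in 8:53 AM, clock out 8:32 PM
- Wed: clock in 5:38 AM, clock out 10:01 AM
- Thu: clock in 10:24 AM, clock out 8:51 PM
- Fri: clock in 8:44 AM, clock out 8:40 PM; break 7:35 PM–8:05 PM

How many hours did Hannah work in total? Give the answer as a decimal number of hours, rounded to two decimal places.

37.92 hours

Tue: 8:53 AM–8:32 PM = 11 h 39 min
Wed: 5:38 AM–10:01 AM = 4 h 23 min
Thu: 10:24 AM–8:51 PM = 10 h 27 min
Fri: 8:44 AM–8:40 PM = 11 h 56 min; less 30 min break → 11 h 26 min
Total: 11 h 39 min + 4 h 23 min + 10 h 27 min + 11 h 26 min = 37 h 55 min.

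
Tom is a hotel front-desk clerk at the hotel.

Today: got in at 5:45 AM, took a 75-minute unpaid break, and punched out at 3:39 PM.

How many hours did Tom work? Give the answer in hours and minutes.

Today: 5:45 AM–3:39 PM = 9 h 54 min; less 75 min break → 8 h 39 min

8 h 39 min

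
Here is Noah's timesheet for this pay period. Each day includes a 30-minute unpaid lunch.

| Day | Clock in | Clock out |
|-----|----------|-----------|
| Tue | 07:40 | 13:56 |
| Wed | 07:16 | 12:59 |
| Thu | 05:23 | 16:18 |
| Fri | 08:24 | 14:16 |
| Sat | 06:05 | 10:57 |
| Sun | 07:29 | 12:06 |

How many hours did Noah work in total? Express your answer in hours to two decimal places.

Tue: 07:40–13:56 = 6 h 16 min; less 30 min break → 5 h 46 min
Wed: 07:16–12:59 = 5 h 43 min; less 30 min break → 5 h 13 min
Thu: 05:23–16:18 = 10 h 55 min; less 30 min break → 10 h 25 min
Fri: 08:24–14:16 = 5 h 52 min; less 30 min break → 5 h 22 min
Sat: 06:05–10:57 = 4 h 52 min; less 30 min break → 4 h 22 min
Sun: 07:29–12:06 = 4 h 37 min; less 30 min break → 4 h 7 min
Total: 5 h 46 min + 5 h 13 min + 10 h 25 min + 5 h 22 min + 4 h 22 min + 4 h 7 min = 35 h 15 min.

35.25 hours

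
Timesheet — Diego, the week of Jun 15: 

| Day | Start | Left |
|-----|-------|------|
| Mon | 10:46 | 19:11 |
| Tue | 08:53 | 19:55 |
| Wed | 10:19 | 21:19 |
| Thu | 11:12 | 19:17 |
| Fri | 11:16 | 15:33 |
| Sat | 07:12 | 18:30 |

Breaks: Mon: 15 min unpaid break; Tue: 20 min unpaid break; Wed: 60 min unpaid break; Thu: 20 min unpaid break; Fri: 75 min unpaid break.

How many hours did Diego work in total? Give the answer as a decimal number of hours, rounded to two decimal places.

50.95 hours

Mon: 10:46–19:11 = 8 h 25 min; less 15 min break → 8 h 10 min
Tue: 08:53–19:55 = 11 h 2 min; less 20 min break → 10 h 42 min
Wed: 10:19–21:19 = 11 h 0 min; less 60 min break → 10 h 0 min
Thu: 11:12–19:17 = 8 h 5 min; less 20 min break → 7 h 45 min
Fri: 11:16–15:33 = 4 h 17 min; less 75 min break → 3 h 2 min
Sat: 07:12–18:30 = 11 h 18 min
Total: 8 h 10 min + 10 h 42 min + 10 h 0 min + 7 h 45 min + 3 h 2 min + 11 h 18 min = 50 h 57 min.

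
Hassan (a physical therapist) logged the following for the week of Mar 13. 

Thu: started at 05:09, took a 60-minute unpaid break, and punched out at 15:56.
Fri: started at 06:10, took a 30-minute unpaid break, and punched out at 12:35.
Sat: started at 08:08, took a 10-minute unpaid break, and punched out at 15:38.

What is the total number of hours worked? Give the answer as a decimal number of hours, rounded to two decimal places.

23.03 hours

Thu: 05:09–15:56 = 10 h 47 min; less 60 min break → 9 h 47 min
Fri: 06:10–12:35 = 6 h 25 min; less 30 min break → 5 h 55 min
Sat: 08:08–15:38 = 7 h 30 min; less 10 min break → 7 h 20 min
Total: 9 h 47 min + 5 h 55 min + 7 h 20 min = 23 h 2 min.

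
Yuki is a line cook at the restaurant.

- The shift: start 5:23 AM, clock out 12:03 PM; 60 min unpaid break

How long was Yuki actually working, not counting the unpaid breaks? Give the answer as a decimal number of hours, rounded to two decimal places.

The shift: 5:23 AM–12:03 PM = 6 h 40 min; less 60 min break → 5 h 40 min

5.67 hours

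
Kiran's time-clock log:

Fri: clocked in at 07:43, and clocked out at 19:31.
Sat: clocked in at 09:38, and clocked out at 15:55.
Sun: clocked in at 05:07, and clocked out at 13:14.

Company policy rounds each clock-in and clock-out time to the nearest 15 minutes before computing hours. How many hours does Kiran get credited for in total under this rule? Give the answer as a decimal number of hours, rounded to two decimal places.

Fri: in 07:43→07:45, out 19:31→19:30; 11 h 45 min
Sat: in 09:38→09:45, out 15:55→16:00; 6 h 15 min
Sun: in 05:07→05:00, out 13:14→13:15; 8 h 15 min
Total credited: 26 h 15 min.

26.25 hours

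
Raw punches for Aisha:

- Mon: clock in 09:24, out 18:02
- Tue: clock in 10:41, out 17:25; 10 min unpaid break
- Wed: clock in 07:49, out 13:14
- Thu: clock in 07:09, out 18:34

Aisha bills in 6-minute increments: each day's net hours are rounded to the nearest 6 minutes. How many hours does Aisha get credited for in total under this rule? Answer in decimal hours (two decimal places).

32.00 hours

Mon: 09:24–18:02 = 8 h 38 min → rounds to 8 h 36 min
Tue: 10:41–17:25 = 6 h 44 min − 10 min = 6 h 34 min → rounds to 6 h 36 min
Wed: 07:49–13:14 = 5 h 25 min → rounds to 5 h 24 min
Thu: 07:09–18:34 = 11 h 25 min → rounds to 11 h 24 min
Total credited: 32 h 0 min.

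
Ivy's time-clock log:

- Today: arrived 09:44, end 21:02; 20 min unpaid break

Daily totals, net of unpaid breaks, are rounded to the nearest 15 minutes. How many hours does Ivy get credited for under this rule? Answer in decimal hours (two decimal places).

11.00 hours

Today: 09:44–21:02 = 11 h 18 min − 20 min = 10 h 58 min → rounds to 11 h 0 min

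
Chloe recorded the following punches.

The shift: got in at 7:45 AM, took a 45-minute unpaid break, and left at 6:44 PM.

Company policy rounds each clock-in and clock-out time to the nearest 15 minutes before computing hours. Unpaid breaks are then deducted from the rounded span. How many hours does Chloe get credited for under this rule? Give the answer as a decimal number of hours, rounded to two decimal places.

10.25 hours

The shift: in 7:45 AM→7:45 AM, out 6:44 PM→6:45 PM; 11 h 0 min − 45 min = 10 h 15 min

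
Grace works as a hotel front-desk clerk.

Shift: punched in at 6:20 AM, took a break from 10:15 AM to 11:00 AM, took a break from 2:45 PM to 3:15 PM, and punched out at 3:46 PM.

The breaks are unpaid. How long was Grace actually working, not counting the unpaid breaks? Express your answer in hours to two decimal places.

Shift: 6:20 AM–3:46 PM = 9 h 26 min; less 75 min break → 8 h 11 min

8.18 hours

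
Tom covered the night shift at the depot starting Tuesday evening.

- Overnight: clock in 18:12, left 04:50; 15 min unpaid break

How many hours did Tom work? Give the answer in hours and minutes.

10 h 23 min

Overnight: 18:12 → midnight = 5 h 48 min; midnight → 04:50 = 4 h 50 min; span 10 h 38 min; less 15 min break → 10 h 23 min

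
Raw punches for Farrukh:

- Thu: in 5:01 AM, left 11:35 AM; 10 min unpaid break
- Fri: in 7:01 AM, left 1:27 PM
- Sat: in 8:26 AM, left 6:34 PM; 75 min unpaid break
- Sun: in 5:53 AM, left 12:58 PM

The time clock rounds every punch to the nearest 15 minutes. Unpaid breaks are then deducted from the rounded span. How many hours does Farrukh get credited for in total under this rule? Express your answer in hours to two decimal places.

28.58 hours

Thu: in 5:01 AM→5:00 AM, out 11:35 AM→11:30 AM; 6 h 30 min − 10 min = 6 h 20 min
Fri: in 7:01 AM→7:00 AM, out 1:27 PM→1:30 PM; 6 h 30 min
Sat: in 8:26 AM→8:30 AM, out 6:34 PM→6:30 PM; 10 h 0 min − 75 min = 8 h 45 min
Sun: in 5:53 AM→6:00 AM, out 12:58 PM→1:00 PM; 7 h 0 min
Total credited: 28 h 35 min.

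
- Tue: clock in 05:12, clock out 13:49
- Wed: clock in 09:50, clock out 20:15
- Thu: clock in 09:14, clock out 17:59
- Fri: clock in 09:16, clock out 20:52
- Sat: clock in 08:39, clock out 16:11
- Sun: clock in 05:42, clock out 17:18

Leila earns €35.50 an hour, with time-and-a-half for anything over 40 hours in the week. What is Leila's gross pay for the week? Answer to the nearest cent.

Tue: 05:12–13:49 = 8 h 37 min
Wed: 09:50–20:15 = 10 h 25 min
Thu: 09:14–17:59 = 8 h 45 min
Fri: 09:16–20:52 = 11 h 36 min
Sat: 08:39–16:11 = 7 h 32 min
Sun: 05:42–17:18 = 11 h 36 min
Total worked: 58 h 31 min = 3511 min.
Regular 40 h 0 min = 2400 min at €35.50/h; overtime 18 h 31 min = 1111 min at €53.25/h.
Pay = (2400 × €35.50 + 1111 × €53.25) ÷ 60 = €2406.01.

€2406.01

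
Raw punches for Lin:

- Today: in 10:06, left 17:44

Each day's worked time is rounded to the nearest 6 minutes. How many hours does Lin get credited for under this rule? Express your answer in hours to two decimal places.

7.60 hours

Today: 10:06–17:44 = 7 h 38 min → rounds to 7 h 36 min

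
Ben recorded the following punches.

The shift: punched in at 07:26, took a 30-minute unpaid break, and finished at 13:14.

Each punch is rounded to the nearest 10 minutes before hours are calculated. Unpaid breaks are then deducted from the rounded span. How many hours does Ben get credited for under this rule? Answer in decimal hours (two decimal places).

5.17 hours

The shift: in 07:26→07:30, out 13:14→13:10; 5 h 40 min − 30 min = 5 h 10 min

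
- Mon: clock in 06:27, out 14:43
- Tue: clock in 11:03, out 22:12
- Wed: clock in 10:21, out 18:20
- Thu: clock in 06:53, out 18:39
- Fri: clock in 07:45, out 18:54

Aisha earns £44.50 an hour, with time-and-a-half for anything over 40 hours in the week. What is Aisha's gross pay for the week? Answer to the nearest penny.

Mon: 06:27–14:43 = 8 h 16 min
Tue: 11:03–22:12 = 11 h 9 min
Wed: 10:21–18:20 = 7 h 59 min
Thu: 06:53–18:39 = 11 h 46 min
Fri: 07:45–18:54 = 11 h 9 min
Total worked: 50 h 19 min = 3019 min.
Regular 40 h 0 min = 2400 min at £44.50/h; overtime 10 h 19 min = 619 min at £66.75/h.
Pay = (2400 × £44.50 + 619 × £66.75) ÷ 60 = £2468.64.

£2468.64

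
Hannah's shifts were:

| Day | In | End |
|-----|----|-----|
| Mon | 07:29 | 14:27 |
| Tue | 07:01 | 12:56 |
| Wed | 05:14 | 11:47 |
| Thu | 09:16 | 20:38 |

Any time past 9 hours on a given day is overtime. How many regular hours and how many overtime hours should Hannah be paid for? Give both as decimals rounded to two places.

Regular 28.43 hours, overtime 2.37 hours

Mon: 07:29–14:27 = 6 h 58 min
Tue: 07:01–12:56 = 5 h 55 min
Wed: 05:14–11:47 = 6 h 33 min
Thu: 09:16–20:38 = 11 h 22 min
Mon reg 6 h 58 min / OT 0 h 0 min; Tue reg 5 h 55 min / OT 0 h 0 min; Wed reg 6 h 33 min / OT 0 h 0 min; Thu reg 9 h 0 min / OT 2 h 22 min.
Totals: regular 28 h 26 min, overtime 2 h 22 min.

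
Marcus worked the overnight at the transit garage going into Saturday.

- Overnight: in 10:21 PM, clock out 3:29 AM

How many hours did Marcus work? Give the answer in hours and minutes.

Overnight: 10:21 PM → midnight = 1 h 39 min; midnight → 3:29 AM = 3 h 29 min; span 5 h 8 min

5 h 8 min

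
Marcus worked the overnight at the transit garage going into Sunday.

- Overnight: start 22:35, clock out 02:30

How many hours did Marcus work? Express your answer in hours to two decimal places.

Overnight: 22:35 → midnight = 1 h 25 min; midnight → 02:30 = 2 h 30 min; span 3 h 55 min

3.92 hours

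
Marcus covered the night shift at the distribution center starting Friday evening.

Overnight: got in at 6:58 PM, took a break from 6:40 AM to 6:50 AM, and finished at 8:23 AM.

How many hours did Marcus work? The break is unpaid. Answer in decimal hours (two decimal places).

13.25 hours

Overnight: 6:58 PM → midnight = 5 h 2 min; midnight → 8:23 AM = 8 h 23 min; span 13 h 25 min; less 10 min break → 13 h 15 min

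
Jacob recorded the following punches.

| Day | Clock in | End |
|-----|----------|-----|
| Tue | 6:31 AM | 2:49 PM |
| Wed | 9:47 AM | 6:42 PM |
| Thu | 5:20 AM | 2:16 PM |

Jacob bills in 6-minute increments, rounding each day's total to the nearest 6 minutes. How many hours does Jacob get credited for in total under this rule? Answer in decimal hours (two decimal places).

Tue: 6:31 AM–2:49 PM = 8 h 18 min → rounds to 8 h 18 min
Wed: 9:47 AM–6:42 PM = 8 h 55 min → rounds to 8 h 54 min
Thu: 5:20 AM–2:16 PM = 8 h 56 min → rounds to 8 h 54 min
Total credited: 26 h 6 min.

26.10 hours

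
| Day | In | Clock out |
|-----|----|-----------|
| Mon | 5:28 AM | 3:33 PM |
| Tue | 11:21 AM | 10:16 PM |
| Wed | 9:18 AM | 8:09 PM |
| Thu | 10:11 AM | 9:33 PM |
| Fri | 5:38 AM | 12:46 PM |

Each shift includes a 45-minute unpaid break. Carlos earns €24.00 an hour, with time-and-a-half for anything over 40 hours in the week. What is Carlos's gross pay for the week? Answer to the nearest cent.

Mon: 5:28 AM–3:33 PM = 10 h 5 min; less 45 min break → 9 h 20 min
Tue: 11:21 AM–10:16 PM = 10 h 55 min; less 45 min break → 10 h 10 min
Wed: 9:18 AM–8:09 PM = 10 h 51 min; less 45 min break → 10 h 6 min
Thu: 10:11 AM–9:33 PM = 11 h 22 min; less 45 min break → 10 h 37 min
Fri: 5:38 AM–12:46 PM = 7 h 8 min; less 45 min break → 6 h 23 min
Total worked: 46 h 36 min = 2796 min.
Regular 40 h 0 min = 2400 min at €24.00/h; overtime 6 h 36 min = 396 min at €36.00/h.
Pay = (2400 × €24.00 + 396 × €36.00) ÷ 60 = €1197.60.

€1197.60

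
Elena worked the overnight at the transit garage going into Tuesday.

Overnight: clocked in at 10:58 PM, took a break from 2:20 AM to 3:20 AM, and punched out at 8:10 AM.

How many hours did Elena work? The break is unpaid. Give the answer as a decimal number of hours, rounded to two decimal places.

8.20 hours

Overnight: 10:58 PM → midnight = 1 h 2 min; midnight → 8:10 AM = 8 h 10 min; span 9 h 12 min; less 60 min break → 8 h 12 min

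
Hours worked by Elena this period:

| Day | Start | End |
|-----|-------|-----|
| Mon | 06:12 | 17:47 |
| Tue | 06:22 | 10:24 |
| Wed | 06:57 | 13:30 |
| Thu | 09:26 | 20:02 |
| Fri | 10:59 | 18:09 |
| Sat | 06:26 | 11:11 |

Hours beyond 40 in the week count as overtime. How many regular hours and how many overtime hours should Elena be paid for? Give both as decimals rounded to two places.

Regular 40.00 hours, overtime 4.68 hours

Mon: 06:12–17:47 = 11 h 35 min
Tue: 06:22–10:24 = 4 h 2 min
Wed: 06:57–13:30 = 6 h 33 min
Thu: 09:26–20:02 = 10 h 36 min
Fri: 10:59–18:09 = 7 h 10 min
Sat: 06:26–11:11 = 4 h 45 min
Total worked: 44 h 41 min = 44.68 h.
Threshold 40 h → overtime 4 h 41 min, regular 40 h 0 min.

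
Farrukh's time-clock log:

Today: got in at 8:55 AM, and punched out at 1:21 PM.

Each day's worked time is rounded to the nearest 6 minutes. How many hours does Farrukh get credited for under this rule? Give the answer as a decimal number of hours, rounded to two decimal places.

4.40 hours

Today: 8:55 AM–1:21 PM = 4 h 26 min → rounds to 4 h 24 min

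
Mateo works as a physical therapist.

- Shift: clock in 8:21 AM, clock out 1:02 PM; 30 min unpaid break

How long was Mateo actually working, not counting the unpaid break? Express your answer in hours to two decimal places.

Shift: 8:21 AM–1:02 PM = 4 h 41 min; less 30 min break → 4 h 11 min

4.18 hours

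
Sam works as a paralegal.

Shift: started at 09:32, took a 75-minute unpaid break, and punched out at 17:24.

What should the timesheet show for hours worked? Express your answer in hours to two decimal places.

6.62 hours

Shift: 09:32–17:24 = 7 h 52 min; less 75 min break → 6 h 37 min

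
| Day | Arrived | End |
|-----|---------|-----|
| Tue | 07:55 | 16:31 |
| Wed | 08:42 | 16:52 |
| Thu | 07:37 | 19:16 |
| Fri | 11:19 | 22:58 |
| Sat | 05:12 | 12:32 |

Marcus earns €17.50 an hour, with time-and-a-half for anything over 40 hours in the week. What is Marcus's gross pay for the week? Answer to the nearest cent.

Tue: 07:55–16:31 = 8 h 36 min
Wed: 08:42–16:52 = 8 h 10 min
Thu: 07:37–19:16 = 11 h 39 min
Fri: 11:19–22:58 = 11 h 39 min
Sat: 05:12–12:32 = 7 h 20 min
Total worked: 47 h 24 min = 2844 min.
Regular 40 h 0 min = 2400 min at €17.50/h; overtime 7 h 24 min = 444 min at €26.25/h.
Pay = (2400 × €17.50 + 444 × €26.25) ÷ 60 = €894.25.

€894.25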